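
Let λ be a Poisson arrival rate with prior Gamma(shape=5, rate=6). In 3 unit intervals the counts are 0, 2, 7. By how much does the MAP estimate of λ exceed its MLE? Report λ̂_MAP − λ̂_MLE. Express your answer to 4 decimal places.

MAP − MLE = -1.5556

Σxᵢ = 9. Posterior is Gamma(14, 9); MAP = (14−1)/9 = 13/9 ≈ 1.44444.
MLE = x̄ = 9/3 ≈ 3.00000.
Difference = 13/9 − 9/3 = -14/9 ≈ -1.5556.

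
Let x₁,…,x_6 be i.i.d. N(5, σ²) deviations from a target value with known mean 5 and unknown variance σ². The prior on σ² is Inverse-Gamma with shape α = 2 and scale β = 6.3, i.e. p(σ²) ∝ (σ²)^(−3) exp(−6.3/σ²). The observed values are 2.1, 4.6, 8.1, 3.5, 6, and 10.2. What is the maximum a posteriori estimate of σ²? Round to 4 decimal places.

Sum of squared deviations about the known mean: SS = (2.1−5)² + (4.6−5)² + (8.1−5)² + (3.5−5)² + (6−5)² + (10.2−5)² = 48.47.
The Normal likelihood contributes (σ²)^(−n/2) exp(−SS/(2σ²)), so the posterior is Inverse-Gamma(α + n/2, β + SS/2) = Inverse-Gamma(5, 30.535).
The mode of Inverse-Gamma(a, b) is b/(a+1) = 30.535/6 ≈ 5.0892.

σ̂²_MAP = 5.0892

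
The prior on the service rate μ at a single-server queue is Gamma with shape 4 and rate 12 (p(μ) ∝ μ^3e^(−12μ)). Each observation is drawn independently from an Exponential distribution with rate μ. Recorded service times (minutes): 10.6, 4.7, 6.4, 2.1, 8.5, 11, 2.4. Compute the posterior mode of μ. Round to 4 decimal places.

The Exponential(rate=μ) likelihood is ∝ μ^n e^(−μΣtᵢ). Here n = 7 and Σtᵢ = 10.6 + 4.7 + 6.4 + 2.1 + 8.5 + 11 + 2.4 = 45.7.
Posterior ∝ μ^3e^(−12μ) · μ^7e^(−45.7μ) = μ^10e^(−57.7μ), i.e. Gamma(11, 57.7).
Mode = (a−1)/b = 10/57.7 ≈ 0.1733.

μ̂_MAP = 0.1733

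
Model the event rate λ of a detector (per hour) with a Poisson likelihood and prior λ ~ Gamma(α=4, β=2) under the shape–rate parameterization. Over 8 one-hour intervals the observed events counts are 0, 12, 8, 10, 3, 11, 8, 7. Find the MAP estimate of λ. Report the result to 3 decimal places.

Σxᵢ = 0+12+8+10+3+11+8+7 = 59, with n = 8.
Posterior ∝ λ^3e^(−2λ) · λ^59e^(−8λ) = λ^62e^(−10λ), i.e. Gamma(shape=63, rate=10).
The mode of a Gamma(a, b) with a ≥ 1 (shape–rate) is (a−1)/b = 62/10 ≈ 6.200.

λ̂_MAP = 6.200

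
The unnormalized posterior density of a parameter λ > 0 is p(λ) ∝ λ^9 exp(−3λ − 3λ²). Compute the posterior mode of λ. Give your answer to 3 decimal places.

ℓ'(λ) = 9/λ − 3 − 6λ. Setting this to zero and multiplying by λ: 6λ² + 3λ − 9 = 0.
λ = (−3 + √(3² + 4·6·9)) / (2·6) = (−3 + √225) / 12 = (−3 + 15)/12 = 1.
ℓ''(λ) = −9/λ² − 6 < 0, confirming a maximum.

λ̂_MAP = 1.000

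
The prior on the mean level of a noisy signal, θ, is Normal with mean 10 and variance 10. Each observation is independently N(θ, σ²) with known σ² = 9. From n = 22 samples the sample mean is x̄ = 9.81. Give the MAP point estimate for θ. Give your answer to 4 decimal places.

θ̂_MAP = 9.8175

n = 22, x̄ = 9.81.
For a Normal prior and Normal likelihood with known variance, the posterior is Normal; its mode equals its mean, the precision-weighted average.
Prior precision 1/σ₀² = 1/10 = 0.1; data precision n/σ² = 22/9.
θ̂ = (0.1·10 + (22/9)·9.81) / (0.1 + 22/9) = 24.98/(229/90) = 11241/1145 ≈ 9.8175.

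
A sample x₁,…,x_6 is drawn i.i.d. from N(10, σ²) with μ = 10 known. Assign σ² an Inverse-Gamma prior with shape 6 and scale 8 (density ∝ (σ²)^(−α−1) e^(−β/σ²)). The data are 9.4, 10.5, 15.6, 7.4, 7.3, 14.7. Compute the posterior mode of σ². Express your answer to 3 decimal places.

σ̂²_MAP = 4.206

Sum of squared deviations about the known mean: SS = (9.4−10)² + (10.5−10)² + (15.6−10)² + (7.4−10)² + (7.3−10)² + (14.7−10)² = 68.11.
The Normal likelihood contributes (σ²)^(−n/2) exp(−SS/(2σ²)), so the posterior is Inverse-Gamma(α + n/2, β + SS/2) = Inverse-Gamma(9, 42.055).
The mode of Inverse-Gamma(a, b) is b/(a+1) = 42.055/10 ≈ 4.206.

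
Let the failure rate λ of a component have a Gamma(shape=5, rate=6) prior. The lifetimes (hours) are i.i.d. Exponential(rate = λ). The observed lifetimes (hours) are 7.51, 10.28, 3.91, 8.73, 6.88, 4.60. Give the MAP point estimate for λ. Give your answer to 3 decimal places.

λ̂_MAP = 0.209

The Exponential(rate=λ) likelihood is ∝ λ^n e^(−λΣtᵢ). Here n = 6 and Σtᵢ = 7.51 + 10.28 + 3.91 + 8.73 + 6.88 + 4.60 = 41.91.
Posterior ∝ λ^4e^(−6λ) · λ^6e^(−41.91λ) = λ^10e^(−47.91λ), i.e. Gamma(11, 47.91).
Mode = (a−1)/b = 10/47.91 ≈ 0.209.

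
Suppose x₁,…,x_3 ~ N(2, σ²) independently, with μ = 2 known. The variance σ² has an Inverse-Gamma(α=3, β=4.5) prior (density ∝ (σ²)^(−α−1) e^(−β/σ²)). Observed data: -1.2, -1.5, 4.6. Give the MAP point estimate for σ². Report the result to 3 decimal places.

Sum of squared deviations about the known mean: SS = (-1.2−2)² + (-1.5−2)² + (4.6−2)² = 29.25.
The Normal likelihood contributes (σ²)^(−n/2) exp(−SS/(2σ²)), so the posterior is Inverse-Gamma(α + n/2, β + SS/2) = Inverse-Gamma(4.5, 19.125).
The mode of Inverse-Gamma(a, b) is b/(a+1) = 19.125/5.5 ≈ 3.477.

σ̂²_MAP = 3.477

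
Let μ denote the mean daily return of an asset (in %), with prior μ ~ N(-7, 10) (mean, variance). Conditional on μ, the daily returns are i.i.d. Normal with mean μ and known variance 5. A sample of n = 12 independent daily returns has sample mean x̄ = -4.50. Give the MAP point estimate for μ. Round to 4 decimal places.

n = 12, x̄ = -4.50.
For a Normal prior and Normal likelihood with known variance, the posterior is Normal; its mode equals its mean, the precision-weighted average.
Prior precision 1/σ₀² = 1/10 = 0.1; data precision n/σ² = 12/5 = 2.4.
μ̂ = (0.1·(-7) + 2.4·(-4.5)) / (0.1 + 2.4) = (-11.5)/2.5 = -4.6000.

μ̂_MAP = -4.6000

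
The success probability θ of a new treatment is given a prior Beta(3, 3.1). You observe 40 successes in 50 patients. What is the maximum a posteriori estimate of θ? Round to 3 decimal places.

Prior: Beta(3, 3.1).
Data: 40 successes in 50 trials. The binomial likelihood contributes θ^40(1−θ)^10, so the posterior is Beta(3+40, 3.1+10) = Beta(43, 13.1).
For Beta(a, b) with a, b > 1 the mode is (a−1)/(a+b−2) = 42/54.1 ≈ 0.776.

θ̂_MAP = 0.776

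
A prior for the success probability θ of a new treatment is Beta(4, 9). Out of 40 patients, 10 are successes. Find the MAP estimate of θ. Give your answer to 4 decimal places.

Prior: Beta(4, 9).
Data: 10 successes in 40 trials. The binomial likelihood contributes θ^10(1−θ)^30, so the posterior is Beta(4+10, 9+30) = Beta(14, 39).
For Beta(a, b) with a, b > 1 the mode is (a−1)/(a+b−2) = 13/51 ≈ 0.2549.

θ̂_MAP = 0.2549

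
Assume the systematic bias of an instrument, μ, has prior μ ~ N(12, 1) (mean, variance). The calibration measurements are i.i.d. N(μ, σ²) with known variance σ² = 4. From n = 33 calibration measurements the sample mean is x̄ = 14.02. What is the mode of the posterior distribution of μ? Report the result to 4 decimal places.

μ̂_MAP = 13.8016

n = 33, x̄ = 14.02.
For a Normal prior and Normal likelihood with known variance, the posterior is Normal; its mode equals its mean, the precision-weighted average.
Prior precision 1/σ₀² = 1/1 = 1; data precision n/σ² = 33/4 = 8.25.
μ̂ = (1·12 + 8.25·14.02) / (1 + 8.25) = 127.665/9.25 = 25533/1850 ≈ 13.8016.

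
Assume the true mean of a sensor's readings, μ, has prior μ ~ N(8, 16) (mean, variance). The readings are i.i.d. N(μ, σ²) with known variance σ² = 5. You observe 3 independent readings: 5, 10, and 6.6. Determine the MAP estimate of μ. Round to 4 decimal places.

n = 3; x̄ = (5 + 10 + 6.6)/3 = 21.6/3 = 7.2.
For a Normal prior and Normal likelihood with known variance, the posterior is Normal; its mode equals its mean, the precision-weighted average.
Prior precision 1/σ₀² = 1/16 = 0.0625; data precision n/σ² = 3/5 = 0.6.
μ̂ = (0.0625·8 + 0.6·7.2) / (0.0625 + 0.6) = 4.82/0.6625 = 1928/265 ≈ 7.2755.

μ̂_MAP = 7.2755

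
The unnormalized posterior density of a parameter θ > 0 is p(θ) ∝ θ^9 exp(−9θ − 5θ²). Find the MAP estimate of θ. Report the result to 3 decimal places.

ℓ'(θ) = 9/θ − 9 − 10θ. Setting this to zero and multiplying by θ: 10θ² + 9θ − 9 = 0.
θ = (−9 + √(9² + 4·10·9)) / (2·10) = (−9 + √441) / 20 = (−9 + 21)/20 = 3/5.
ℓ''(θ) = −9/θ² − 10 < 0, confirming a maximum.

θ̂_MAP = 0.600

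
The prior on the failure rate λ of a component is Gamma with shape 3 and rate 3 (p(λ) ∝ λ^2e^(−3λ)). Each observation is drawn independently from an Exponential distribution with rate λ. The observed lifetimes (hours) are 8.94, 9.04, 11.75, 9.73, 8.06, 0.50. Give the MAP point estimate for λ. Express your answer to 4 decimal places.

λ̂_MAP = 0.1568

The Exponential(rate=λ) likelihood is ∝ λ^n e^(−λΣtᵢ). Here n = 6 and Σtᵢ = 8.94 + 9.04 + 11.75 + 9.73 + 8.06 + 0.50 = 48.02.
Posterior ∝ λ^2e^(−3λ) · λ^6e^(−48.02λ) = λ^8e^(−51.02λ), i.e. Gamma(9, 51.02).
Mode = (a−1)/b = 8/51.02 ≈ 0.1568.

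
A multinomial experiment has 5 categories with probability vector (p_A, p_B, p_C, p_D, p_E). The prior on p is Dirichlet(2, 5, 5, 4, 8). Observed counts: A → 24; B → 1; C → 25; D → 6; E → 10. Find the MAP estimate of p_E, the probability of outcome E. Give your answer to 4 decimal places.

The posterior is Dirichlet(αᵢ + nᵢ) = Dirichlet(26, 6, 30, 10, 18).
For a Dirichlet(a₁,…,a_K) with all aᵢ > 1, the mode has j-th component (aⱼ − 1)/(Σaᵢ − K).
Here Σaᵢ = 90 and K = 5, so p_E = (18 − 1)/(90 − 5) = 17/85 ≈ 0.2000.

MAP estimate of p_E = 0.2000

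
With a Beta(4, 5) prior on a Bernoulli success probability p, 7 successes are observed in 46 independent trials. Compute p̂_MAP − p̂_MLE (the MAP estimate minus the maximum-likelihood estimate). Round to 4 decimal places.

Posterior is Beta(11, 44); MAP = (11−1)/(55−2) = 10/53 ≈ 0.18868.
MLE ignores the prior: p̂_MLE = k/n = 7/46 ≈ 0.15217.
Difference = 10/53 − 7/46 = 89/2438 ≈ 0.0365.

MAP − MLE = 0.0365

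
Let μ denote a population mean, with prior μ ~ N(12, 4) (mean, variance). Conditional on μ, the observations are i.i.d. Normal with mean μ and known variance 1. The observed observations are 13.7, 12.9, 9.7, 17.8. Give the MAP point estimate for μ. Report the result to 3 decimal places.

μ̂_MAP = 13.435

n = 4; x̄ = (13.7 + 12.9 + 9.7 + 17.8)/4 = 54.1/4 = 13.525.
For a Normal prior and Normal likelihood with known variance, the posterior is Normal; its mode equals its mean, the precision-weighted average.
Prior precision 1/σ₀² = 1/4 = 0.25; data precision n/σ² = 4/1 = 4.
μ̂ = (0.25·12 + 4·13.525) / (0.25 + 4) = 57.1/4.25 = 1142/85 ≈ 13.435.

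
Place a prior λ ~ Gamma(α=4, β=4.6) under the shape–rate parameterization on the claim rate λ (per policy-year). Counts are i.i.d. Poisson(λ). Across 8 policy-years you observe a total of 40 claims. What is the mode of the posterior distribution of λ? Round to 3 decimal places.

λ̂_MAP = 3.413

Σxᵢ = 40, n = 8.
Posterior ∝ λ^3e^(−4.6λ) · λ^40e^(−8λ) = λ^43e^(−12.6λ), i.e. Gamma(shape=44, rate=12.6).
The mode of a Gamma(a, b) with a ≥ 1 (shape–rate) is (a−1)/b = 43/12.6 ≈ 3.413.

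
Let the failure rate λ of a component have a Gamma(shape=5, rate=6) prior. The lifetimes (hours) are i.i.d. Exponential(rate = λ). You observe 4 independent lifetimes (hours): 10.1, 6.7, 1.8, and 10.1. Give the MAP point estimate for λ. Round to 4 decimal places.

λ̂_MAP = 0.2305

The Exponential(rate=λ) likelihood is ∝ λ^n e^(−λΣtᵢ). Here n = 4 and Σtᵢ = 10.1 + 6.7 + 1.8 + 10.1 = 28.7.
Posterior ∝ λ^4e^(−6λ) · λ^4e^(−28.7λ) = λ^8e^(−34.7λ), i.e. Gamma(9, 34.7).
Mode = (a−1)/b = 8/34.7 ≈ 0.2305.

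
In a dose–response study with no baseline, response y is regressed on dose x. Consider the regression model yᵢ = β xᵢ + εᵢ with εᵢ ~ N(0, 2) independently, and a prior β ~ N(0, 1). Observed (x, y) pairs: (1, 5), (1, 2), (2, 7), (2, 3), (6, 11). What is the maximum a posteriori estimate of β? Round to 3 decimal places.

log p(β | y) = −Σ(yᵢ − βxᵢ)²/(2·2) − β²/(2·1) + const.
Setting the derivative to zero: Σxᵢ(yᵢ − βxᵢ)/2 − β/1 = 0, so β = Σxᵢyᵢ / (Σxᵢ² + σ²/τ²).
Σxᵢyᵢ = 1·5 + 1·2 + 2·7 + 2·3 + 6·11 = 93; Σxᵢ² = 46; σ²/τ² = 2.
β̂_MAP = 93 / (46 + 2) = 93/48 ≈ 1.938.

β̂_MAP = 1.938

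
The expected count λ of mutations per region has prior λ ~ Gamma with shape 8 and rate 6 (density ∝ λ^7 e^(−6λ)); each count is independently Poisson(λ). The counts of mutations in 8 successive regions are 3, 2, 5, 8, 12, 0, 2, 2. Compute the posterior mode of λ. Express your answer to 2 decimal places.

Σxᵢ = 3+2+5+8+12+0+2+2 = 34, with n = 8.
Posterior ∝ λ^7e^(−6λ) · λ^34e^(−8λ) = λ^41e^(−14λ), i.e. Gamma(shape=42, rate=14).
The mode of a Gamma(a, b) with a ≥ 1 (shape–rate) is (a−1)/b = 41/14 ≈ 2.93.

λ̂_MAP = 2.93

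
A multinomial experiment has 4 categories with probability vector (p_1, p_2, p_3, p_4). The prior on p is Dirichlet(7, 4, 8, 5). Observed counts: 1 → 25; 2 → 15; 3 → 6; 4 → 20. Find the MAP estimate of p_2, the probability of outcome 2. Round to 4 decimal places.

The posterior is Dirichlet(αᵢ + nᵢ) = Dirichlet(32, 19, 14, 25).
For a Dirichlet(a₁,…,a_K) with all aᵢ > 1, the mode has j-th component (aⱼ − 1)/(Σaᵢ − K).
Here Σaᵢ = 90 and K = 4, so p_2 = (19 − 1)/(90 − 4) = 18/86 ≈ 0.2093.

MAP estimate: 0.2093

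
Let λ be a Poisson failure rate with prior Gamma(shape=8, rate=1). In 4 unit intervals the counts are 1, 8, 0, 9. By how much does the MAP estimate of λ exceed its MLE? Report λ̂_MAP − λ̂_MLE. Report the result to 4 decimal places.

Σxᵢ = 18. Posterior is Gamma(26, 5); MAP = (26−1)/5 = 25/5 ≈ 5.00000.
MLE = x̄ = 18/4 ≈ 4.50000.
Difference = 25/5 − 18/4 = 1/2 ≈ 0.5000.

MAP − MLE = 0.5000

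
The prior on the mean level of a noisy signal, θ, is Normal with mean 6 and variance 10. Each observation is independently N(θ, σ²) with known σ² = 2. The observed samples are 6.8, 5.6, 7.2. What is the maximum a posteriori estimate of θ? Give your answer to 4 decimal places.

θ̂_MAP = 6.5000

n = 3; x̄ = (6.8 + 5.6 + 7.2)/3 = 19.6/3 = 98/15 ≈ 6.5333.
For a Normal prior and Normal likelihood with known variance, the posterior is Normal; its mode equals its mean, the precision-weighted average.
Prior precision 1/σ₀² = 1/10 = 0.1; data precision n/σ² = 3/2 = 1.5.
θ̂ = (0.1·6 + 1.5·(98/15)) / (0.1 + 1.5) = 10.4/1.6 = 6.5000.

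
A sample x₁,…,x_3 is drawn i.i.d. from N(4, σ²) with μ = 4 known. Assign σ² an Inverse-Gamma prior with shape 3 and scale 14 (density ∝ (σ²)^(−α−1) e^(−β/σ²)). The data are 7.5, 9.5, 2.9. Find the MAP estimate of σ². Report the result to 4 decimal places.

σ̂²_MAP = 6.5191

Sum of squared deviations about the known mean: SS = (7.5−4)² + (9.5−4)² + (2.9−4)² = 43.71.
The Normal likelihood contributes (σ²)^(−n/2) exp(−SS/(2σ²)), so the posterior is Inverse-Gamma(α + n/2, β + SS/2) = Inverse-Gamma(4.5, 35.855).
The mode of Inverse-Gamma(a, b) is b/(a+1) = 35.855/5.5 ≈ 6.5191.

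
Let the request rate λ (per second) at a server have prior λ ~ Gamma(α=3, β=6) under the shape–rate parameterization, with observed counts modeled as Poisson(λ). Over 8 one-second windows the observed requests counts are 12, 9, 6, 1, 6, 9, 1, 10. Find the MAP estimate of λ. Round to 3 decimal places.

λ̂_MAP = 4.000

Σxᵢ = 12+9+6+1+6+9+1+10 = 54, with n = 8.
Posterior ∝ λ^2e^(−6λ) · λ^54e^(−8λ) = λ^56e^(−14λ), i.e. Gamma(shape=57, rate=14).
The mode of a Gamma(a, b) with a ≥ 1 (shape–rate) is (a−1)/b = 56/14 ≈ 4.000.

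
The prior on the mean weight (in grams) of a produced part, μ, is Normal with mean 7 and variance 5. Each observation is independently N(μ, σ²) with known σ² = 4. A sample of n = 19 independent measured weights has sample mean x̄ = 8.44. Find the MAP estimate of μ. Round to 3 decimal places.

n = 19, x̄ = 8.44.
For a Normal prior and Normal likelihood with known variance, the posterior is Normal; its mode equals its mean, the precision-weighted average.
Prior precision 1/σ₀² = 1/5 = 0.2; data precision n/σ² = 19/4 = 4.75.
μ̂ = (0.2·7 + 4.75·8.44) / (0.2 + 4.75) = 41.49/4.95 = 461/55 ≈ 8.382.

μ̂_MAP = 8.382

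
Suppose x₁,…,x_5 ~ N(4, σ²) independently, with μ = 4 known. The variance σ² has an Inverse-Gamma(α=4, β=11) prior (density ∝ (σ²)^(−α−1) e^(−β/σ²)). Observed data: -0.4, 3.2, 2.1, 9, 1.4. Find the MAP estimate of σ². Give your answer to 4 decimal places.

σ̂²_MAP = 5.1580

Sum of squared deviations about the known mean: SS = (-0.4−4)² + (3.2−4)² + (2.1−4)² + (9−4)² + (1.4−4)² = 55.37.
The Normal likelihood contributes (σ²)^(−n/2) exp(−SS/(2σ²)), so the posterior is Inverse-Gamma(α + n/2, β + SS/2) = Inverse-Gamma(6.5, 38.685).
The mode of Inverse-Gamma(a, b) is b/(a+1) = 38.685/7.5 ≈ 5.1580.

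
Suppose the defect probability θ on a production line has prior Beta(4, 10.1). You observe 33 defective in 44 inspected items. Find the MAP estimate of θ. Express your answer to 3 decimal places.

Prior: Beta(4, 10.1).
Data: 33 successes in 44 trials. The binomial likelihood contributes θ^33(1−θ)^11, so the posterior is Beta(4+33, 10.1+11) = Beta(37, 21.1).
For Beta(a, b) with a, b > 1 the mode is (a−1)/(a+b−2) = 36/56.1 ≈ 0.642.

θ̂_MAP = 0.642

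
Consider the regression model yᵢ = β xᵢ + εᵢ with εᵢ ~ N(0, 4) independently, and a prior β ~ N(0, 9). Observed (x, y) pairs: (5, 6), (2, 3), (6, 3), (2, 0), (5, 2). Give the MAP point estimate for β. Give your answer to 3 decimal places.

log p(β | y) = −Σ(yᵢ − βxᵢ)²/(2·4) − β²/(2·9) + const.
Setting the derivative to zero: Σxᵢ(yᵢ − βxᵢ)/4 − β/9 = 0, so β = Σxᵢyᵢ / (Σxᵢ² + σ²/τ²).
Σxᵢyᵢ = 5·6 + 2·3 + 6·3 + 2·0 + 5·2 = 64; Σxᵢ² = 94; σ²/τ² = 4/9.
β̂_MAP = 64 / (94 + 4/9) = 64/(850/9) = 288/425 ≈ 0.678.

β̂_MAP = 0.678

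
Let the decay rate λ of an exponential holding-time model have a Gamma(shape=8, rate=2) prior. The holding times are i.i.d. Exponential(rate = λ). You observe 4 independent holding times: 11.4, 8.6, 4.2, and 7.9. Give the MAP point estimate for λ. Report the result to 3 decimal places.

The Exponential(rate=λ) likelihood is ∝ λ^n e^(−λΣtᵢ). Here n = 4 and Σtᵢ = 11.4 + 8.6 + 4.2 + 7.9 = 32.1.
Posterior ∝ λ^7e^(−2λ) · λ^4e^(−32.1λ) = λ^11e^(−34.1λ), i.e. Gamma(12, 34.1).
Mode = (a−1)/b = 11/34.1 ≈ 0.323.

λ̂_MAP = 0.323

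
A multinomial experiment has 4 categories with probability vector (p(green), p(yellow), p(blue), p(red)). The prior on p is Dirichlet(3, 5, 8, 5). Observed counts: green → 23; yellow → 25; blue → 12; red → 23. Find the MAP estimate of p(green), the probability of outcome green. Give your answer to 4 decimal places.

MAP estimate of p(green) = 0.2500

The posterior is Dirichlet(αᵢ + nᵢ) = Dirichlet(26, 30, 20, 28).
For a Dirichlet(a₁,…,a_K) with all aᵢ > 1, the mode has j-th component (aⱼ − 1)/(Σaᵢ − K).
Here Σaᵢ = 104 and K = 4, so p(green) = (26 − 1)/(104 − 4) = 25/100 ≈ 0.2500.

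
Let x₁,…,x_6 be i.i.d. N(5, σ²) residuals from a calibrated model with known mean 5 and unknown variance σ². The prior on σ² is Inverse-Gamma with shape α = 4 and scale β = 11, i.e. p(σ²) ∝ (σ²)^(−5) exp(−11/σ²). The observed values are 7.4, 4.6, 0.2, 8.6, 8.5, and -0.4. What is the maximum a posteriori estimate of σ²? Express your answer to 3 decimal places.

σ̂²_MAP = 6.583

Sum of squared deviations about the known mean: SS = (7.4−5)² + (4.6−5)² + (0.2−5)² + (8.6−5)² + (8.5−5)² + (-0.4−5)² = 83.33.
The Normal likelihood contributes (σ²)^(−n/2) exp(−SS/(2σ²)), so the posterior is Inverse-Gamma(α + n/2, β + SS/2) = Inverse-Gamma(7, 52.665).
The mode of Inverse-Gamma(a, b) is b/(a+1) = 52.665/8 ≈ 6.583.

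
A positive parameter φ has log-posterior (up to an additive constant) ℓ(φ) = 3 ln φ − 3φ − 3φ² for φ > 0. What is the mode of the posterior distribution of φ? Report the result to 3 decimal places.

φ̂_MAP = 0.500

ℓ'(φ) = 3/φ − 3 − 6φ. Setting this to zero and multiplying by φ: 6φ² + 3φ − 3 = 0.
φ = (−3 + √(3² + 4·6·3)) / (2·6) = (−3 + √81) / 12 = (−3 + 9)/12 = 1/2.
ℓ''(φ) = −3/φ² − 6 < 0, confirming a maximum.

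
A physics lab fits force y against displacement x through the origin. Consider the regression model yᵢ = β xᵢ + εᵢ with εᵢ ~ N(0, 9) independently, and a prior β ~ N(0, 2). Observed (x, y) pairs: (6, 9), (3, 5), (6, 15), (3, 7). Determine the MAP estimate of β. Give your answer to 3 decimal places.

log p(β | y) = −Σ(yᵢ − βxᵢ)²/(2·9) − β²/(2·2) + const.
Setting the derivative to zero: Σxᵢ(yᵢ − βxᵢ)/9 − β/2 = 0, so β = Σxᵢyᵢ / (Σxᵢ² + σ²/τ²).
Σxᵢyᵢ = 6·9 + 3·5 + 6·15 + 3·7 = 180; Σxᵢ² = 90; σ²/τ² = 4.5.
β̂_MAP = 180 / (90 + 4.5) = 180/94.5 ≈ 1.905.

β̂_MAP = 1.905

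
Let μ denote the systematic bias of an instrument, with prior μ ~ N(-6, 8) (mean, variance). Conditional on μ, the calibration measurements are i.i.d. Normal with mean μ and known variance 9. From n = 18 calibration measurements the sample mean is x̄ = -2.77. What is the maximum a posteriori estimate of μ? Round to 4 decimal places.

n = 18, x̄ = -2.77.
For a Normal prior and Normal likelihood with known variance, the posterior is Normal; its mode equals its mean, the precision-weighted average.
Prior precision 1/σ₀² = 1/8 = 0.125; data precision n/σ² = 18/9 = 2.
μ̂ = (0.125·(-6) + 2·(-2.77)) / (0.125 + 2) = (-6.29)/2.125 = -2.9600.

μ̂_MAP = -2.9600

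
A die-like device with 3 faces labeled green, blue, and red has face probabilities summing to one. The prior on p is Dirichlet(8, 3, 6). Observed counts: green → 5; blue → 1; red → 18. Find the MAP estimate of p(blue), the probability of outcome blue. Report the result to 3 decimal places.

The posterior is Dirichlet(αᵢ + nᵢ) = Dirichlet(13, 4, 24).
For a Dirichlet(a₁,…,a_K) with all aᵢ > 1, the mode has j-th component (aⱼ − 1)/(Σaᵢ − K).
Here Σaᵢ = 41 and K = 3, so p(blue) = (4 − 1)/(41 − 3) = 3/38 ≈ 0.079.

MAP estimate of p(blue) = 0.079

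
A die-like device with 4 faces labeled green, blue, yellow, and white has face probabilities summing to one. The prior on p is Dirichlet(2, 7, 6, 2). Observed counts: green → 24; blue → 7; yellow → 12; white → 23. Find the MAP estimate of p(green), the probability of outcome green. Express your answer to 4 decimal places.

MAP estimate of p(green) = 0.3165

The posterior is Dirichlet(αᵢ + nᵢ) = Dirichlet(26, 14, 18, 25).
For a Dirichlet(a₁,…,a_K) with all aᵢ > 1, the mode has j-th component (aⱼ − 1)/(Σaᵢ − K).
Here Σaᵢ = 83 and K = 4, so p(green) = (26 − 1)/(83 − 4) = 25/79 ≈ 0.3165.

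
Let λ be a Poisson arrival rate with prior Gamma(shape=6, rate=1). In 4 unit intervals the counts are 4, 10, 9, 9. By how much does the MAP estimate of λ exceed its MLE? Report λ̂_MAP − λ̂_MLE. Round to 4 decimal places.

Σxᵢ = 32. Posterior is Gamma(38, 5); MAP = (38−1)/5 = 37/5 ≈ 7.40000.
MLE = x̄ = 32/4 ≈ 8.00000.
Difference = 37/5 − 32/4 = -3/5 ≈ -0.6000.

MAP − MLE = -0.6000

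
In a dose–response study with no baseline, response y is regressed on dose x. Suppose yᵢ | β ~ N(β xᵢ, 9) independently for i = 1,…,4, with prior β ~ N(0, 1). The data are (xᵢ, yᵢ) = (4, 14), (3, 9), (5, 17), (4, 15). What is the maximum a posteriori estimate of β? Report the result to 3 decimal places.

log p(β | y) = −Σ(yᵢ − βxᵢ)²/(2·9) − β²/(2·1) + const.
Setting the derivative to zero: Σxᵢ(yᵢ − βxᵢ)/9 − β/1 = 0, so β = Σxᵢyᵢ / (Σxᵢ² + σ²/τ²).
Σxᵢyᵢ = 4·14 + 3·9 + 5·17 + 4·15 = 228; Σxᵢ² = 66; σ²/τ² = 9.
β̂_MAP = 228 / (66 + 9) = 228/75 ≈ 3.040.

β̂_MAP = 3.040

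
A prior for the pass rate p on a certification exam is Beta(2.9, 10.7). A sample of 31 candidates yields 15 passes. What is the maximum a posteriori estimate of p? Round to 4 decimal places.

Prior: Beta(2.9, 10.7).
Data: 15 successes in 31 trials. The binomial likelihood contributes p^15(1−p)^16, so the posterior is Beta(2.9+15, 10.7+16) = Beta(17.9, 26.7).
For Beta(a, b) with a, b > 1 the mode is (a−1)/(a+b−2) = 16.9/42.6 ≈ 0.3967.

p̂_MAP = 0.3967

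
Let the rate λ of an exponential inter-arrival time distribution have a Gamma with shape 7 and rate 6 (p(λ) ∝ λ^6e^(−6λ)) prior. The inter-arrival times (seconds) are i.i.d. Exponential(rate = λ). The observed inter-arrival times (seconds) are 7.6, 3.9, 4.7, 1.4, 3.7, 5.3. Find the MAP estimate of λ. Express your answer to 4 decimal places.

The Exponential(rate=λ) likelihood is ∝ λ^n e^(−λΣtᵢ). Here n = 6 and Σtᵢ = 7.6 + 3.9 + 4.7 + 1.4 + 3.7 + 5.3 = 26.6.
Posterior ∝ λ^6e^(−6λ) · λ^6e^(−26.6λ) = λ^12e^(−32.6λ), i.e. Gamma(13, 32.6).
Mode = (a−1)/b = 12/32.6 ≈ 0.3681.

λ̂_MAP = 0.3681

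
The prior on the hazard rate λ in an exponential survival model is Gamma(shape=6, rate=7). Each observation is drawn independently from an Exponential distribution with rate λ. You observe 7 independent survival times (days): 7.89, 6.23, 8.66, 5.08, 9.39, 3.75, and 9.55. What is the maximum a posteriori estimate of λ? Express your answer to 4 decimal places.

λ̂_MAP = 0.2085

The Exponential(rate=λ) likelihood is ∝ λ^n e^(−λΣtᵢ). Here n = 7 and Σtᵢ = 7.89 + 6.23 + 8.66 + 5.08 + 9.39 + 3.75 + 9.55 = 50.55.
Posterior ∝ λ^5e^(−7λ) · λ^7e^(−50.55λ) = λ^12e^(−57.55λ), i.e. Gamma(13, 57.55).
Mode = (a−1)/b = 12/57.55 ≈ 0.2085.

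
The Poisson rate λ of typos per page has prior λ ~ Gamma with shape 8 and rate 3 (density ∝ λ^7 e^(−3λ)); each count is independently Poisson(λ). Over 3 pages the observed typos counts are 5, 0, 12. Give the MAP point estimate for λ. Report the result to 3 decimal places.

λ̂_MAP = 4.000

Σxᵢ = 5+0+12 = 17, with n = 3.
Posterior ∝ λ^7e^(−3λ) · λ^17e^(−3λ) = λ^24e^(−6λ), i.e. Gamma(shape=25, rate=6).
The mode of a Gamma(a, b) with a ≥ 1 (shape–rate) is (a−1)/b = 24/6 ≈ 4.000.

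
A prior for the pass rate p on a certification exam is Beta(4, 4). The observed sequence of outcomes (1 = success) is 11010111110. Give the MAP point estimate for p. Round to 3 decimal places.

p̂_MAP = 0.647

Prior: Beta(4, 4).
Data: 8 successes in 11 trials (from the sequence). The binomial likelihood contributes p^8(1−p)^3, so the posterior is Beta(4+8, 4+3) = Beta(12, 7).
For Beta(a, b) with a, b > 1 the mode is (a−1)/(a+b−2) = 11/17 ≈ 0.647.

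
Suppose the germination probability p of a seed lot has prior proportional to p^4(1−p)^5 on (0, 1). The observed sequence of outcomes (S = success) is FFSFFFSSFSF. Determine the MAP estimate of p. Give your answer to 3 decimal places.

The prior density ∝ p^4(1−p)^5 is the kernel of Beta(5, 6).
Data: 4 successes in 11 trials (from the sequence). The binomial likelihood contributes p^4(1−p)^7, so the posterior is Beta(5+4, 6+7) = Beta(9, 13).
For Beta(a, b) with a, b > 1 the mode is (a−1)/(a+b−2) = 8/20 ≈ 0.400.

p̂_MAP = 0.400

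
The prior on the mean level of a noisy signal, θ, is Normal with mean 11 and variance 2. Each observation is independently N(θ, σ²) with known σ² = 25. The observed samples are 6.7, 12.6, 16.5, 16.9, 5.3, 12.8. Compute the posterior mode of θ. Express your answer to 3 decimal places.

θ̂_MAP = 11.259

n = 6; x̄ = (6.7 + 12.6 + 16.5 + 16.9 + 5.3 + 12.8)/6 = 70.8/6 = 11.8.
For a Normal prior and Normal likelihood with known variance, the posterior is Normal; its mode equals its mean, the precision-weighted average.
Prior precision 1/σ₀² = 1/2 = 0.5; data precision n/σ² = 6/25 = 0.24.
θ̂ = (0.5·11 + 0.24·11.8) / (0.5 + 0.24) = 8.332/0.74 = 2083/185 ≈ 11.259.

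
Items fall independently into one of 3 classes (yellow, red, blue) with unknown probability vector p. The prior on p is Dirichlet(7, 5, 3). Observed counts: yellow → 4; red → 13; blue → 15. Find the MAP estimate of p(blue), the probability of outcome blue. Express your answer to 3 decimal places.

The posterior is Dirichlet(αᵢ + nᵢ) = Dirichlet(11, 18, 18).
For a Dirichlet(a₁,…,a_K) with all aᵢ > 1, the mode has j-th component (aⱼ − 1)/(Σaᵢ − K).
Here Σaᵢ = 47 and K = 3, so p(blue) = (18 − 1)/(47 − 3) = 17/44 ≈ 0.386.

MAP estimate of p(blue) = 0.386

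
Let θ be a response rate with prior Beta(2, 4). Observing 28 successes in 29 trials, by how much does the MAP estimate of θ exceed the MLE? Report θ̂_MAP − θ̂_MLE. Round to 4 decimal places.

Posterior is Beta(30, 5); MAP = (30−1)/(35−2) = 29/33 ≈ 0.87879.
MLE ignores the prior: θ̂_MLE = k/n = 28/29 ≈ 0.96552.
Difference = 29/33 − 28/29 = -83/957 ≈ -0.0867.

MAP − MLE = -0.0867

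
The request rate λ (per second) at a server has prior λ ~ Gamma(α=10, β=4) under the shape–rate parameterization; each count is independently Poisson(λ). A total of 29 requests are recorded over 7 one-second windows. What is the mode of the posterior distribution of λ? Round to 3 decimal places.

λ̂_MAP = 3.455

Σxᵢ = 29, n = 7.
Posterior ∝ λ^9e^(−4λ) · λ^29e^(−7λ) = λ^38e^(−11λ), i.e. Gamma(shape=39, rate=11).
The mode of a Gamma(a, b) with a ≥ 1 (shape–rate) is (a−1)/b = 38/11 ≈ 3.455.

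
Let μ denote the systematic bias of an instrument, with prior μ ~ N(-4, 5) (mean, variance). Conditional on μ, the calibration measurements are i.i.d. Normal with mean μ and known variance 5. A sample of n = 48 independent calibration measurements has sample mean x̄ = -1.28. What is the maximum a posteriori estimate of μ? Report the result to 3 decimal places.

μ̂_MAP = -1.336

n = 48, x̄ = -1.28.
For a Normal prior and Normal likelihood with known variance, the posterior is Normal; its mode equals its mean, the precision-weighted average.
Prior precision 1/σ₀² = 1/5 = 0.2; data precision n/σ² = 48/5 = 9.6.
μ̂ = (0.2·(-4) + 9.6·(-1.28)) / (0.2 + 9.6) = (-13.088)/9.8 = -1636/1225 ≈ -1.336.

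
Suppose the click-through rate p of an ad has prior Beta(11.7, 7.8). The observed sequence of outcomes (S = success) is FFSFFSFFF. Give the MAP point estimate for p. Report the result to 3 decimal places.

p̂_MAP = 0.479

Prior: Beta(11.7, 7.8).
Data: 2 successes in 9 trials (from the sequence). The binomial likelihood contributes p^2(1−p)^7, so the posterior is Beta(11.7+2, 7.8+7) = Beta(13.7, 14.8).
For Beta(a, b) with a, b > 1 the mode is (a−1)/(a+b−2) = 12.7/26.5 ≈ 0.479.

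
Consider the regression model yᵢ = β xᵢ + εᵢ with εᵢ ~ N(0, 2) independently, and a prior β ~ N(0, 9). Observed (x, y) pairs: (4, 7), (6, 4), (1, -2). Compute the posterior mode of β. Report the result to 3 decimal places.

β̂_MAP = 0.939

log p(β | y) = −Σ(yᵢ − βxᵢ)²/(2·2) − β²/(2·9) + const.
Setting the derivative to zero: Σxᵢ(yᵢ − βxᵢ)/2 − β/9 = 0, so β = Σxᵢyᵢ / (Σxᵢ² + σ²/τ²).
Σxᵢyᵢ = 4·7 + 6·4 + 1·(-2) = 50; Σxᵢ² = 53; σ²/τ² = 2/9.
β̂_MAP = 50 / (53 + 2/9) = 50/(479/9) = 450/479 ≈ 0.939.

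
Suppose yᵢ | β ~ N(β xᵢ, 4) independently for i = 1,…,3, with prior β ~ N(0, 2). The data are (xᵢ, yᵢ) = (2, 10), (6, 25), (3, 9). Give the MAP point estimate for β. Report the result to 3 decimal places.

β̂_MAP = 3.863

log p(β | y) = −Σ(yᵢ − βxᵢ)²/(2·4) − β²/(2·2) + const.
Setting the derivative to zero: Σxᵢ(yᵢ − βxᵢ)/4 − β/2 = 0, so β = Σxᵢyᵢ / (Σxᵢ² + σ²/τ²).
Σxᵢyᵢ = 2·10 + 6·25 + 3·9 = 197; Σxᵢ² = 49; σ²/τ² = 2.
β̂_MAP = 197 / (49 + 2) = 197/51 ≈ 3.863.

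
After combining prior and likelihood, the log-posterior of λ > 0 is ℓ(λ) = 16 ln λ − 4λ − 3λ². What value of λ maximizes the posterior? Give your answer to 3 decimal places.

ℓ'(λ) = 16/λ − 4 − 6λ. Setting this to zero and multiplying by λ: 6λ² + 4λ − 16 = 0.
λ = (−4 + √(4² + 4·6·16)) / (2·6) = (−4 + √400) / 12 = (−4 + 20)/12 = 4/3.
ℓ''(λ) = −16/λ² − 6 < 0, confirming a maximum.

λ̂_MAP = 1.333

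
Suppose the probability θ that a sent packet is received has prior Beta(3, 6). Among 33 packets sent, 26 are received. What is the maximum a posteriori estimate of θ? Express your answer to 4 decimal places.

Prior: Beta(3, 6).
Data: 26 successes in 33 trials. The binomial likelihood contributes θ^26(1−θ)^7, so the posterior is Beta(3+26, 6+7) = Beta(29, 13).
For Beta(a, b) with a, b > 1 the mode is (a−1)/(a+b−2) = 28/40 ≈ 0.7000.

θ̂_MAP = 0.7000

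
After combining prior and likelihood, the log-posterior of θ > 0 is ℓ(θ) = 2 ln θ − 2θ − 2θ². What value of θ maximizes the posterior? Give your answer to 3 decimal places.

ℓ'(θ) = 2/θ − 2 − 4θ. Setting this to zero and multiplying by θ: 4θ² + 2θ − 2 = 0.
θ = (−2 + √(2² + 4·4·2)) / (2·4) = (−2 + √36) / 8 = (−2 + 6)/8 = 1/2.
ℓ''(θ) = −2/θ² − 4 < 0, confirming a maximum.

θ̂_MAP = 0.500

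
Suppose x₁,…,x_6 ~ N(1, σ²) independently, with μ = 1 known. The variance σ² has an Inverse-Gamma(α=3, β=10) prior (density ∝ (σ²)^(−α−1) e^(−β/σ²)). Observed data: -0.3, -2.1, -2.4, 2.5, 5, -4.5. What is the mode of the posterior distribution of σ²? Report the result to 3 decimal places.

Sum of squared deviations about the known mean: SS = (-0.3−1)² + (-2.1−1)² + (-2.4−1)² + (2.5−1)² + (5−1)² + (-4.5−1)² = 71.36.
The Normal likelihood contributes (σ²)^(−n/2) exp(−SS/(2σ²)), so the posterior is Inverse-Gamma(α + n/2, β + SS/2) = Inverse-Gamma(6, 45.68).
The mode of Inverse-Gamma(a, b) is b/(a+1) = 45.68/7 ≈ 6.526.

σ̂²_MAP = 6.526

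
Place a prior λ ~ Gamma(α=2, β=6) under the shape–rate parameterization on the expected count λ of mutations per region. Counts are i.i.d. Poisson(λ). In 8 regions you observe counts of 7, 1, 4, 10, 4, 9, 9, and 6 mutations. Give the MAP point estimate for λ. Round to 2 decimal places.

λ̂_MAP = 3.64

Σxᵢ = 7+1+4+10+4+9+9+6 = 50, with n = 8.
Posterior ∝ λe^(−6λ) · λ^50e^(−8λ) = λ^51e^(−14λ), i.e. Gamma(shape=52, rate=14).
The mode of a Gamma(a, b) with a ≥ 1 (shape–rate) is (a−1)/b = 51/14 ≈ 3.64.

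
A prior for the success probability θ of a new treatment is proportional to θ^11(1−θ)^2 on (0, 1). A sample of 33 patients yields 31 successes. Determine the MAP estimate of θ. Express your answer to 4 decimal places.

θ̂_MAP = 0.9130

The prior density ∝ θ^11(1−θ)^2 is the kernel of Beta(12, 3).
Data: 31 successes in 33 trials. The binomial likelihood contributes θ^31(1−θ)^2, so the posterior is Beta(12+31, 3+2) = Beta(43, 5).
For Beta(a, b) with a, b > 1 the mode is (a−1)/(a+b−2) = 42/46 ≈ 0.9130.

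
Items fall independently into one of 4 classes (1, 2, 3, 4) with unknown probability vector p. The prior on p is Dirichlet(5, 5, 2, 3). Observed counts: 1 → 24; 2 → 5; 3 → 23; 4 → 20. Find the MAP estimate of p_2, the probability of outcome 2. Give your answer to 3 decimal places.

The posterior is Dirichlet(αᵢ + nᵢ) = Dirichlet(29, 10, 25, 23).
For a Dirichlet(a₁,…,a_K) with all aᵢ > 1, the mode has j-th component (aⱼ − 1)/(Σaᵢ − K).
Here Σaᵢ = 87 and K = 4, so p_2 = (10 − 1)/(87 − 4) = 9/83 ≈ 0.108.

MAP estimate: 0.108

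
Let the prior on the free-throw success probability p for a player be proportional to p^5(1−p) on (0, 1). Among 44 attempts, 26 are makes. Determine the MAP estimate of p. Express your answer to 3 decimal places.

p̂_MAP = 0.620

The prior density ∝ p^5(1−p)^1 is the kernel of Beta(6, 2).
Data: 26 successes in 44 trials. The binomial likelihood contributes p^26(1−p)^18, so the posterior is Beta(6+26, 2+18) = Beta(32, 20).
For Beta(a, b) with a, b > 1 the mode is (a−1)/(a+b−2) = 31/50 ≈ 0.620.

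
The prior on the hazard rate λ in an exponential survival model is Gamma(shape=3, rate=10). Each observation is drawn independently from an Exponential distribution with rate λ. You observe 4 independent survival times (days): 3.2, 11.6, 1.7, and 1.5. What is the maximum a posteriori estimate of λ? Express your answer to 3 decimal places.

The Exponential(rate=λ) likelihood is ∝ λ^n e^(−λΣtᵢ). Here n = 4 and Σtᵢ = 3.2 + 11.6 + 1.7 + 1.5 = 18.
Posterior ∝ λ^2e^(−10λ) · λ^4e^(−18λ) = λ^6e^(−28λ), i.e. Gamma(7, 28).
Mode = (a−1)/b = 6/28 ≈ 0.214.

λ̂_MAP = 0.214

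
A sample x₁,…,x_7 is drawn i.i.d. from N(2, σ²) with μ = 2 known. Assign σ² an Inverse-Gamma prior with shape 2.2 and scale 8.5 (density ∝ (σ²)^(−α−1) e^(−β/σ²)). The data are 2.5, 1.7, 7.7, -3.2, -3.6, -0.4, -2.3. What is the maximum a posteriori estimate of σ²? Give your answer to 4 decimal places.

Sum of squared deviations about the known mean: SS = (2.5−2)² + (1.7−2)² + (7.7−2)² + (-3.2−2)² + (-3.6−2)² + (-0.4−2)² + (-2.3−2)² = 115.48.
The Normal likelihood contributes (σ²)^(−n/2) exp(−SS/(2σ²)), so the posterior is Inverse-Gamma(α + n/2, β + SS/2) = Inverse-Gamma(5.7, 66.24).
The mode of Inverse-Gamma(a, b) is b/(a+1) = 66.24/6.7 ≈ 9.8866.

σ̂²_MAP = 9.8866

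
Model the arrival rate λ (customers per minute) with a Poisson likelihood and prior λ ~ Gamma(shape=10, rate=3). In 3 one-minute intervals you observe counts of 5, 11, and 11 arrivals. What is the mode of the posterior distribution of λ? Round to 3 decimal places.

Σxᵢ = 5+11+11 = 27, with n = 3.
Posterior ∝ λ^9e^(−3λ) · λ^27e^(−3λ) = λ^36e^(−6λ), i.e. Gamma(shape=37, rate=6).
The mode of a Gamma(a, b) with a ≥ 1 (shape–rate) is (a−1)/b = 36/6 ≈ 6.000.

λ̂_MAP = 6.000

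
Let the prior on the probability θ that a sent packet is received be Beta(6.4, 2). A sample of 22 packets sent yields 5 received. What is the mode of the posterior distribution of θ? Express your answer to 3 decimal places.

θ̂_MAP = 0.366

Prior: Beta(6.4, 2).
Data: 5 successes in 22 trials. The binomial likelihood contributes θ^5(1−θ)^17, so the posterior is Beta(6.4+5, 2+17) = Beta(11.4, 19).
For Beta(a, b) with a, b > 1 the mode is (a−1)/(a+b−2) = 10.4/28.4 ≈ 0.366.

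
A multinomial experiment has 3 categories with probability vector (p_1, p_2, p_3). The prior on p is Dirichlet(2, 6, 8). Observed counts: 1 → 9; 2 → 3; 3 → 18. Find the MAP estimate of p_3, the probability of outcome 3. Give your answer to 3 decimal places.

The posterior is Dirichlet(αᵢ + nᵢ) = Dirichlet(11, 9, 26).
For a Dirichlet(a₁,…,a_K) with all aᵢ > 1, the mode has j-th component (aⱼ − 1)/(Σaᵢ − K).
Here Σaᵢ = 46 and K = 3, so p_3 = (26 − 1)/(46 − 3) = 25/43 ≈ 0.581.

MAP estimate: 0.581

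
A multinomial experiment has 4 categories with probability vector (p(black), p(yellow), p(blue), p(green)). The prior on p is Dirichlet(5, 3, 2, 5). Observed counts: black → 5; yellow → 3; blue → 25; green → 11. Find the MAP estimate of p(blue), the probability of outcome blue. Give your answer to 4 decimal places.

The posterior is Dirichlet(αᵢ + nᵢ) = Dirichlet(10, 6, 27, 16).
For a Dirichlet(a₁,…,a_K) with all aᵢ > 1, the mode has j-th component (aⱼ − 1)/(Σaᵢ − K).
Here Σaᵢ = 59 and K = 4, so p(blue) = (27 − 1)/(59 − 4) = 26/55 ≈ 0.4727.

MAP estimate of p(blue) = 0.4727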